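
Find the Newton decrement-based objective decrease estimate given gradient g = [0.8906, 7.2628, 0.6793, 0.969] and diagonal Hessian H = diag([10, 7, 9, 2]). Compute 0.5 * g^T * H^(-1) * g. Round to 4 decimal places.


Step 1: H is diagonal, so H^(-1) * g = [0.0891, 1.0375, 0.0755, 0.4845].
Step 2: g^T H^(-1) g = sum_i g_i^2 / H_ii
  = (0.8906)^2/10 + (7.2628)^2/7 + (0.6793)^2/9 + (0.969)^2/2
  = 0.0793 + 7.5355 + 0.0513 + 0.4695 = 8.1355
Step 3: Objective decrease = 0.5 * g^T H^(-1) g = 4.0678


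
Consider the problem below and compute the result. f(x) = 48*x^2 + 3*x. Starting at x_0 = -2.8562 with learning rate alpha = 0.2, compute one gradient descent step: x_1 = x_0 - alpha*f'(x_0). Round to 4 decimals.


We compute the gradient at x_0 and apply the update.
f'(x) = 96*x + 3
f'(-2.8562) = 96*-2.8562 + 3 = -271.1952
x_1 = -2.8562 - 0.2*-271.1952 = 51.3828


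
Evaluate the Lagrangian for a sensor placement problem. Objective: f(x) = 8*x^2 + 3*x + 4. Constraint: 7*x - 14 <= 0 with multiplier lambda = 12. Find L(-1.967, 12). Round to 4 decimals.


Step 1: Evaluate f(x).
f(-1.967) = 8*(-1.967)^2 + 3*(-1.967) + 4 = 29.0517
Step 2: Evaluate g(x).
g(-1.967) = 7*-1.967 - 14 = -27.769
Step 3: Compute Lagrangian.
L = 29.0517 + 12*-27.769 = -304.1763


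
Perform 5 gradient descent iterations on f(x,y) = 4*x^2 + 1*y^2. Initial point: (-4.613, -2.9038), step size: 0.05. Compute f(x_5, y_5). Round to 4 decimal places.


Gradient descent on f(x,y) = 4*x^2 + 1*y^2.
Starting point: (-4.613, -2.9038), alpha = 0.05
Step 1: grad_x = 2*4*-4.613 = -36.904, grad_y = 2*1*-2.9038 = -5.8076
  x_1 = -4.613 - 0.05*-36.904 = -2.7678
  y_1 = -2.9038 - 0.05*-5.8076 = -2.6134
Step 2: grad_x = 2*4*-2.7678 = -22.1424, grad_y = 2*1*-2.6134 = -5.2268
  x_2 = -2.7678 - 0.05*-22.1424 = -1.6607
  y_2 = -2.6134 - 0.05*-5.2268 = -2.3521
Step 3: grad_x = 2*4*-1.6607 = -13.2854, grad_y = 2*1*-2.3521 = -4.7042
  x_3 = -1.6607 - 0.05*-13.2854 = -0.9964
  y_3 = -2.3521 - 0.05*-4.7042 = -2.1169
Step 4: grad_x = 2*4*-0.9964 = -7.9713, grad_y = 2*1*-2.1169 = -4.2337
  x_4 = -0.9964 - 0.05*-7.9713 = -0.5978
  y_4 = -2.1169 - 0.05*-4.2337 = -1.9052
Step 5: grad_x = 2*4*-0.5978 = -4.7828, grad_y = 2*1*-1.9052 = -3.8104
  x_5 = -0.5978 - 0.05*-4.7828 = -0.3587
  y_5 = -1.9052 - 0.05*-3.8104 = -1.7147
f(-0.3587, -1.7147) = 4*(-0.3587)^2 + 1*(-1.7147)^2 = 3.4548


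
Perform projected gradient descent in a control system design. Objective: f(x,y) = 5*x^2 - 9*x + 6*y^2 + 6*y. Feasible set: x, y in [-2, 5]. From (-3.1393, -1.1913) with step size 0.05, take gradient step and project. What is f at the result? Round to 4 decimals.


Step 1: Compute gradient at (-3.1393, -1.1913).
grad_x = 2*5*-3.1393 - 9 = -40.393
grad_y = 2*6*-1.1913 + 6 = -8.2956
Step 2: Gradient step.
x_raw = -3.1393 - 0.05*-40.393 = -1.1197
y_raw = -1.1913 - 0.05*-8.2956 = -0.7765
Step 3: Project onto [-2, 5].
x_proj = clip(-1.1197) = -1.1197
y_proj = clip(-0.7765) = -0.7765
Step 4: Evaluate f.
f(-1.1197, -0.7765) = 15.3037


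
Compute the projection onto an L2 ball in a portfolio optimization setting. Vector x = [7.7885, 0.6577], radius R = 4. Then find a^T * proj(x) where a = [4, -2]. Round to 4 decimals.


Step 1: Compute ||x|| (intermediates to 6 decimals).
||x|| = sqrt(7.7885^2 + 0.6577^2) = 7.81622
Step 2: Project.
Since ||x|| > R, scale = R/||x|| = 4/7.81622 = 0.511756, proj(x) = scale * x
proj(x) = [3.985812, 0.336582]
Step 3: Dot product.
a^T * proj(x) = 4*3.985812 - 2*0.336582 = 15.2701


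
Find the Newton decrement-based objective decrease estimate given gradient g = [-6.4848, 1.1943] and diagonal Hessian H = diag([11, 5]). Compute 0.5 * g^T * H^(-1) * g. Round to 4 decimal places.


Step 1: H is diagonal, so H^(-1) * g = [-0.5895, 0.2389].
Step 2: g^T H^(-1) g = sum_i g_i^2 / H_ii
  = (-6.4848)^2/11 + (1.1943)^2/5
  = 3.823 + 0.2853 = 4.1082
Step 3: Objective decrease = 0.5 * g^T H^(-1) g = 2.0541


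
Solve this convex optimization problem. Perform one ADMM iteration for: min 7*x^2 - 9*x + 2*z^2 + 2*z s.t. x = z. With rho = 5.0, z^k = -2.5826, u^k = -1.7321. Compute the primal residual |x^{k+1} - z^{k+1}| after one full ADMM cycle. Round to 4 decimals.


ADMM iteration with rho = 5.0, z^k = -2.5826, u^k = -1.7321
Step 1: x-update.
Minimize 7*x^2 - 9*x + (5.0/2)*(x + 2.5826 - 1.7321)^2
FOC: (2*7 + 5.0)*x = 9 + 5.0*(-2.5826 + 1.7321)
x^{k+1} = 0.2499
Step 2: z-update.
Minimize 2*z^2 + 2*z + (5.0/2)*(0.2499 - z - 1.7321)^2
FOC: (2*2 + 5.0)*z = -2 + 5.0*(0.2499 - 1.7321)
z^{k+1} = -1.0457
Step 3: u-update.
u^{k+1} = -1.7321 + 0.2499 + 1.0457 = -0.4365
Step 4: Primal residual = |0.2499 + 1.0457| = 1.2956


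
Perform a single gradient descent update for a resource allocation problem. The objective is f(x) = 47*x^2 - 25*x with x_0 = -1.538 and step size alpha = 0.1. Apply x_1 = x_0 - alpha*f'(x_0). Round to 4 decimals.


We compute the gradient at x_0 and apply the update.
f'(x) = 94*x - 25
f'(-1.538) = 94*-1.538 - 25 = -169.572
x_1 = -1.538 - 0.1*-169.572 = 15.4192


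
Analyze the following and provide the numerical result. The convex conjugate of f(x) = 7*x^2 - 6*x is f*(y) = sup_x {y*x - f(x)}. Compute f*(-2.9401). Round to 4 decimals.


f*(y) = sup_x {y*x - a*x^2 - b*x} = sup_x {(y-b)*x - a*x^2}
FOC: (y - b) - 2a*x = 0 => x* = (y - b)/(2a)
x* = (-2.9401 + 6)/(2*7) = 0.2186
f*(-2.9401) = (y-b)^2/(4a) = (-2.9401 + 6)^2/(4*7)
= 9.363/28 = 0.3344


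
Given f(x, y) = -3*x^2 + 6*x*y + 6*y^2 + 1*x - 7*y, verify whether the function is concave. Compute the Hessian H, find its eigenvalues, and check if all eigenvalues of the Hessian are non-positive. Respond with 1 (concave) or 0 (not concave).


The Hessian of f(x,y) = -3*x^2 + 6*x*y + 6*y^2 + 1*x - 7*y is:
H = [[-6, 6], [6, 12]]
Trace = -6 + 12 = 6
Determinant = -6*12 - (6)^2 = -108
Discriminant = (6)^2 - 4*-108 = 468.0
Eigenvalues: lambda_1 = -7.8167, lambda_2 = 13.8167
The function is not concave.

0


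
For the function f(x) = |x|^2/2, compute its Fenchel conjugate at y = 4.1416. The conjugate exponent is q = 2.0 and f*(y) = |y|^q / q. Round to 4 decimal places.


The conjugate exponent q satisfies 1/p + 1/q = 1.
p = 2, so q = 2/(2 - 1) = 2.0
|y|^q = 4.1416^2.0 = 17.1529
f*(4.1416) = 17.1529 / 2.0 = 8.5764


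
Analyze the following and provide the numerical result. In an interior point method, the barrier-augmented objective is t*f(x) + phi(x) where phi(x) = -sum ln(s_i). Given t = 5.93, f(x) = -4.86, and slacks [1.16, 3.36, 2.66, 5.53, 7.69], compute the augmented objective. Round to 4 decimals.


Step 1: Compute log-barrier.
ln values: [0.1484, 1.2119, 0.9783, 1.7102, 2.0399]
phi = -(0.1484 + 1.2119 + 0.9783 + 1.7102 + 2.0399) = -6.0888
Step 2: Compute augmented objective.
t*f(x) = 5.93*-4.86 = -28.8198
Total = -28.8198 - 6.0888 = -34.9086


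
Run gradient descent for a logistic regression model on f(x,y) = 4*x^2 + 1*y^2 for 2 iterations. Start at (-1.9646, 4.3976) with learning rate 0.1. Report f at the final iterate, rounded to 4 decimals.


Gradient descent on f(x,y) = 4*x^2 + 1*y^2.
Starting point: (-1.9646, 4.3976), alpha = 0.1
Step 1: grad_x = 2*4*-1.9646 = -15.7168, grad_y = 2*1*4.3976 = 8.7952
  x_1 = -1.9646 - 0.1*-15.7168 = -0.3929
  y_1 = 4.3976 - 0.1*8.7952 = 3.5181
Step 2: grad_x = 2*4*-0.3929 = -3.1434, grad_y = 2*1*3.5181 = 7.0362
  x_2 = -0.3929 - 0.1*-3.1434 = -0.0786
  y_2 = 3.5181 - 0.1*7.0362 = 2.8145
f(-0.0786, 2.8145) = 4*(-0.0786)^2 + 1*2.8145^2 = 7.9459


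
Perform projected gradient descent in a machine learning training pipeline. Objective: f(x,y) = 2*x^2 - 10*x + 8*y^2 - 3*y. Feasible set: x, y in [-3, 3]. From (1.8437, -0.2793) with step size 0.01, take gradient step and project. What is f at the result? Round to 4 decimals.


Step 1: Compute gradient at (1.8437, -0.2793).
grad_x = 2*2*1.8437 - 10 = -2.6252
grad_y = 2*8*-0.2793 - 3 = -7.4688
Step 2: Gradient step.
x_raw = 1.8437 - 0.01*-2.6252 = 1.87
y_raw = -0.2793 - 0.01*-7.4688 = -0.2046
Step 3: Project onto [-3, 3].
x_proj = clip(1.87) = 1.87
y_proj = clip(-0.2046) = -0.2046
Step 4: Evaluate f.
f(1.87, -0.2046) = -10.7573


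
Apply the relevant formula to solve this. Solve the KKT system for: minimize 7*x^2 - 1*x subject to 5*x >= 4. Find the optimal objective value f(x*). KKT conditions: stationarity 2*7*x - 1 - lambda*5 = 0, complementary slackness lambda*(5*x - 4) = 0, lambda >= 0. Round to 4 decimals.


Step 1: Try lambda = 0 (constraint inactive).
x_unc = 1/(2*7) = 0.0714
Check: 5*0.0714 = 0.357 < 4 -- violated!
Step 2: Constraint must be active: 5*x = 4
x* = 4/5 = 0.8
lambda = (2*7*0.8 - 1)/5 = 2.04
Step 3: Compute optimal value.
f(x*) = 7*0.8^2 - 1*0.8 = 3.68


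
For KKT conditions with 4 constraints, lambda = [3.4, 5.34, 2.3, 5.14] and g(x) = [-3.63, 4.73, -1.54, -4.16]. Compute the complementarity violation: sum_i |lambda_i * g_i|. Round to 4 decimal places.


KKT complementary slackness check:
lambda_1 * g_1 = 3.4 * -3.63 = -12.342
lambda_2 * g_2 = 5.34 * 4.73 = 25.2582
lambda_3 * g_3 = 2.3 * -1.54 = -3.542
lambda_4 * g_4 = 5.14 * -4.16 = -21.3824
Total violation = 12.342 + 25.2582 + 3.542 + 21.3824 = 62.5246


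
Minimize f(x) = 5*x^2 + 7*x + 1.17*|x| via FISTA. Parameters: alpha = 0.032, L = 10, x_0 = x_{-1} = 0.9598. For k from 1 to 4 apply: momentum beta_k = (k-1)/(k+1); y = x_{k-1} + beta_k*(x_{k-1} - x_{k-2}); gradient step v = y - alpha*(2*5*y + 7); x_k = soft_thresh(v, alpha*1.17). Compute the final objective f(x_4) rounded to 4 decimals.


FISTA on f(x) = 5*x^2 + 7*x + 1.17*|x|
L = 10, alpha = 0.032
Iteration 1: beta = 0.0, y = 0.9598 + 0.0*(0.9598 - 0.9598) = 0.9598
  grad(y) = 16.598, v = y - alpha*grad = 0.4287
  prox(v) = soft_thresh(0.4287, 0.0374) = 0.3912
Iteration 2: beta = 0.3333, y = 0.3912 + 0.3333*(0.3912 - 0.9598) = 0.2017
  grad(y) = 9.017, v = y - alpha*grad = -0.0868
  prox(v) = soft_thresh(-0.0868, 0.0374) = -0.0494
Iteration 3: beta = 0.5, y = -0.0494 + 0.5*(-0.0494 - 0.3912) = -0.2697
  grad(y) = 4.3028, v = y - alpha*grad = -0.4074
  prox(v) = soft_thresh(-0.4074, 0.0374) = -0.37
Iteration 4: beta = 0.6, y = -0.37 + 0.6*(-0.37 + 0.0494) = -0.5623
  grad(y) = 1.3769, v = y - alpha*grad = -0.6064
  prox(v) = soft_thresh(-0.6064, 0.0374) = -0.5689
f(x_4) = 5*(-0.5689)^2 + 7*(-0.5689) + 1.17*|-0.5689| = -1.6985


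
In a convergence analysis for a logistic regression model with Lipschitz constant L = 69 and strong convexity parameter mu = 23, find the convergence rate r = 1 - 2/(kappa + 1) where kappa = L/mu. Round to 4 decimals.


Step 1: Compute the condition number.
kappa = L/mu = 69/23 = 3.0
Step 2: Compute the convergence rate.
r = 1 - 2/(kappa + 1) = 1 - 2*mu/(L + mu) = (L - mu)/(L + mu) = 46/92 = 0.5


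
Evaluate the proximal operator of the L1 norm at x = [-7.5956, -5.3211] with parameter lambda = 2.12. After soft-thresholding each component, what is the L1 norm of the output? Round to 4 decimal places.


Soft-thresholding with lambda = 2.12:
prox(-7.5956) = sign(-7.5956)*max(|-7.5956| - 2.12, 0) = -5.4756
prox(-5.3211) = sign(-5.3211)*max(|-5.3211| - 2.12, 0) = -3.2011
prox(x) = [-5.4756, -3.2011]
||prox(x)||_1 = 5.4756 + 3.2011 = 8.6767


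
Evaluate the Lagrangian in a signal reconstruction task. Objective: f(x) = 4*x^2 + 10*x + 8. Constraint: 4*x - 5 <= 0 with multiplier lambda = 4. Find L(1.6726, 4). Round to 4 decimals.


Step 1: Evaluate f(x).
f(1.6726) = 4*1.6726^2 + 10*1.6726 + 8 = 35.9164
Step 2: Evaluate g(x).
g(1.6726) = 4*1.6726 - 5 = 1.6904
Step 3: Compute Lagrangian.
L = 35.9164 + 4*1.6904 = 42.678


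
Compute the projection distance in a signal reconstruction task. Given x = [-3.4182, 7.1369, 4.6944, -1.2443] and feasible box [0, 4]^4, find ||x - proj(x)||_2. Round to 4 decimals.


Project each component onto [0, 4].
clip(-3.4182) = 0.0, clip(7.1369) = 4.0, clip(4.6944) = 4.0, clip(-1.2443) = 0.0
Projection = [0.0, 4.0, 4.0, 0.0]
Squared diffs: [11.6841, 9.8401, 0.4822, 1.5483]
Distance = sqrt(23.5547) = 4.8533


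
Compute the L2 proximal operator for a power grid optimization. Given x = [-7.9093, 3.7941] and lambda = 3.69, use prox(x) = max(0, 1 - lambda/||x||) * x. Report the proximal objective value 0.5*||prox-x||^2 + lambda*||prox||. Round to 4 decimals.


Step 1: Compute ||x||.
||x|| = 8.7722
Step 2: Compute scaling factor.
scale = max(0, 1 - 3.69/8.7722) = 0.5794
Step 3: prox(x) = [-4.5823, 2.1981]
||prox(x)|| = 5.0822
Step 4: Proximal objective.
0.5*||prox-x||^2 = 6.8081
lambda*||prox|| = 18.7533
Total = 25.5615


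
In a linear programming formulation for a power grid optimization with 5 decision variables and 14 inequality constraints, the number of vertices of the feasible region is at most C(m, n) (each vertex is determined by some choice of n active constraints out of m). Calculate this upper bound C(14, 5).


Each vertex corresponds to some choice of n active constraints out of m, so the number of vertices is at most C(m, n) = m! / (n!(m-n)!).
m = 14, n = 5
Numerator: 14 * 13 * 12 * 11 * 10
Denominator: 5! = 120
C(14, 5) = 2002


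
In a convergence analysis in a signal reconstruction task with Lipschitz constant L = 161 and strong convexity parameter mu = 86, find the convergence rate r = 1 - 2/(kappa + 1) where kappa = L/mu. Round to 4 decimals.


Step 1: Compute the condition number.
kappa = L/mu = 161/86 = 1.8721
Step 2: Compute the convergence rate.
r = 1 - 2/(kappa + 1) = 1 - 2*mu/(L + mu) = (L - mu)/(L + mu) = 75/247 = 0.3036


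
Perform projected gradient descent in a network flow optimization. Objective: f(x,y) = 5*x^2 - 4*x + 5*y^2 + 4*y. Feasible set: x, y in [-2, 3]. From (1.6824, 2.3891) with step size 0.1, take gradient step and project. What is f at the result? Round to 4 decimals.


Step 1: Compute gradient at (1.6824, 2.3891).
grad_x = 2*5*1.6824 - 4 = 12.824
grad_y = 2*5*2.3891 + 4 = 27.891
Step 2: Gradient step.
x_raw = 1.6824 - 0.1*12.824 = 0.4
y_raw = 2.3891 - 0.1*27.891 = -0.4
Step 3: Project onto [-2, 3].
x_proj = clip(0.4) = 0.4
y_proj = clip(-0.4) = -0.4
Step 4: Evaluate f.
f(0.4, -0.4) = -1.6


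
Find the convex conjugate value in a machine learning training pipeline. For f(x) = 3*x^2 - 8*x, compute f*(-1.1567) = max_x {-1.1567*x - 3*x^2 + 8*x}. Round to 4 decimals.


f*(y) = sup_x {y*x - a*x^2 - b*x} = sup_x {(y-b)*x - a*x^2}
FOC: (y - b) - 2a*x = 0 => x* = (y - b)/(2a)
x* = (-1.1567 + 8)/(2*3) = 1.1406
f*(-1.1567) = (y-b)^2/(4a) = (-1.1567 + 8)^2/(4*3)
= 46.8308/12 = 3.9026


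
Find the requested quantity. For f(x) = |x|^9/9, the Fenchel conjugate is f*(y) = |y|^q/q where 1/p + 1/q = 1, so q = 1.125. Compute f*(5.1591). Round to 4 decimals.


The conjugate exponent q satisfies 1/p + 1/q = 1.
p = 9, so q = 9/(9 - 1) = 1.125
|y|^q = 5.1591^1.125 = 6.3335
f*(5.1591) = 6.3335 / 1.125 = 5.6298


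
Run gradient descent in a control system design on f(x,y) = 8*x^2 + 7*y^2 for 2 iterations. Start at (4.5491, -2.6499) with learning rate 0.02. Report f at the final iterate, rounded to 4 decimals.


Gradient descent on f(x,y) = 8*x^2 + 7*y^2.
Starting point: (4.5491, -2.6499), alpha = 0.02
Step 1: grad_x = 2*8*4.5491 = 72.7856, grad_y = 2*7*-2.6499 = -37.0986
  x_1 = 4.5491 - 0.02*72.7856 = 3.0934
  y_1 = -2.6499 - 0.02*-37.0986 = -1.9079
Step 2: grad_x = 2*8*3.0934 = 49.4942, grad_y = 2*7*-1.9079 = -26.711
  x_2 = 3.0934 - 0.02*49.4942 = 2.1035
  y_2 = -1.9079 - 0.02*-26.711 = -1.3737
f(2.1035, -1.3737) = 8*2.1035^2 + 7*(-1.3737)^2 = 48.6073


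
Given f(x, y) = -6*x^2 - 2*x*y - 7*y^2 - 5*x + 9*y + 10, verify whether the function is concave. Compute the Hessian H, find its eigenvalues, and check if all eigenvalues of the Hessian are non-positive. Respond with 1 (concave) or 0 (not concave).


The Hessian of f(x,y) = -6*x^2 - 2*x*y - 7*y^2 - 5*x + 9*y + 10 is:
H = [[-12, -2], [-2, -14]]
Trace = -12 - 14 = -26
Determinant = -12*-14 - (-2)^2 = 164
Discriminant = (-26)^2 - 4*164 = 20.0
Eigenvalues: lambda_1 = -15.2361, lambda_2 = -10.7639
The function is concave.

1


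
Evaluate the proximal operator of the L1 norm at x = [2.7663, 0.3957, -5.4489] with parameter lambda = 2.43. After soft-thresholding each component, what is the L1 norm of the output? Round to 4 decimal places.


Soft-thresholding with lambda = 2.43:
prox(2.7663) = sign(2.7663)*max(|2.7663| - 2.43, 0) = 0.3363
prox(0.3957) = sign(0.3957)*max(|0.3957| - 2.43, 0) = 0.0
prox(-5.4489) = sign(-5.4489)*max(|-5.4489| - 2.43, 0) = -3.0189
prox(x) = [0.3363, 0.0, -3.0189]
||prox(x)||_1 = 0.3363 + 0.0 + 3.0189 = 3.3552


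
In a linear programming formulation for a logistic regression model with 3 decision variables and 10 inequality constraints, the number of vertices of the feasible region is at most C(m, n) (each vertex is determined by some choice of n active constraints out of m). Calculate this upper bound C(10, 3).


Each vertex corresponds to some choice of n active constraints out of m, so the number of vertices is at most C(m, n) = m! / (n!(m-n)!).
m = 10, n = 3
Numerator: 10 * 9 * 8
Denominator: 3! = 6
C(10, 3) = 120


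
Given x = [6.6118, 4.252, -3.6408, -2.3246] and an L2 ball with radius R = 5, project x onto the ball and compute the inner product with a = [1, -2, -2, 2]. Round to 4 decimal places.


Step 1: Compute ||x|| (intermediates to 6 decimals).
||x|| = sqrt(6.6118^2 + 4.252^2 + (-3.6408)^2 + (-2.3246)^2) = 8.969648
Step 2: Project.
Since ||x|| > R, scale = R/||x|| = 5/8.969648 = 0.557435, proj(x) = scale * x
proj(x) = [3.685649, 2.370214, -2.029509, -1.295813]
Step 3: Dot product.
a^T * proj(x) = 1*3.685649 - 2*2.370214 - 2*(-2.029509) + 2*(-1.295813) = 0.4126


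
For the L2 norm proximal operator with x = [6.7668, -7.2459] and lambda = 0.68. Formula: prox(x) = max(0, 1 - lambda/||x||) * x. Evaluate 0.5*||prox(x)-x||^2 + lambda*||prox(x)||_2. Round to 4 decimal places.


Step 1: Compute ||x||.
||x|| = 9.9143
Step 2: Compute scaling factor.
scale = max(0, 1 - 0.68/9.9143) = 0.9314
Step 3: prox(x) = [6.3027, -6.7489]
||prox(x)|| = 9.2343
Step 4: Proximal objective.
0.5*||prox-x||^2 = 0.2312
lambda*||prox|| = 6.2793
Total = 6.5105


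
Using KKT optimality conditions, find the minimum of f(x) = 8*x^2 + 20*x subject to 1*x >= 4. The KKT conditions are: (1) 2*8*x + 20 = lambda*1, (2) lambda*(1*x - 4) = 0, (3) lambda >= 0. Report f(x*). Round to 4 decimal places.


Step 1: Try lambda = 0 (constraint inactive).
x_unc = -20/(2*8) = -1.25
Check: 1*-1.25 = -1.25 < 4 -- violated!
Step 2: Constraint must be active: 1*x = 4
x* = 4/1 = 4.0
lambda = (2*8*4.0 + 20)/1 = 84.0
Step 3: Compute optimal value.
f(x*) = 8*4.0^2 + 20*4.0 = 208.0


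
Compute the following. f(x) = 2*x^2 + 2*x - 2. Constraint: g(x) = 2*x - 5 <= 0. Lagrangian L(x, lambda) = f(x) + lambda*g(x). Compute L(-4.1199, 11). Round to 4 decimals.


Step 1: Evaluate f(x).
f(-4.1199) = 2*(-4.1199)^2 + 2*(-4.1199) - 2 = 23.7074
Step 2: Evaluate g(x).
g(-4.1199) = 2*-4.1199 - 5 = -13.2398
Step 3: Compute Lagrangian.
L = 23.7074 + 11*-13.2398 = -121.9304


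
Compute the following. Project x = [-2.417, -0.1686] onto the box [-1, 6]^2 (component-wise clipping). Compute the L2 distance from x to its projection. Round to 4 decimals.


Project each component onto [-1, 6].
clip(-2.417) = -1.0, clip(-0.1686) = -0.1686
Projection = [-1.0, -0.1686]
Squared diffs: [2.0079, 0.0]
Distance = sqrt(2.0079) = 1.417


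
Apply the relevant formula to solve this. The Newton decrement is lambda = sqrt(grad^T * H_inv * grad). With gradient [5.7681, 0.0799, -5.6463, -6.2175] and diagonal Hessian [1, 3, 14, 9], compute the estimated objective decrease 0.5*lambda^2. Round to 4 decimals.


Step 1: H is diagonal, so H^(-1) * g = [5.7681, 0.0266, -0.4033, -0.6908].
Step 2: g^T H^(-1) g = sum_i g_i^2 / H_ii
  = (5.7681)^2/1 + (0.0799)^2/3 + (-5.6463)^2/14 + (-6.2175)^2/9
  = 33.271 + 0.0021 + 2.2772 + 4.2953 = 39.8456
Step 3: Objective decrease = 0.5 * g^T H^(-1) g = 19.9228


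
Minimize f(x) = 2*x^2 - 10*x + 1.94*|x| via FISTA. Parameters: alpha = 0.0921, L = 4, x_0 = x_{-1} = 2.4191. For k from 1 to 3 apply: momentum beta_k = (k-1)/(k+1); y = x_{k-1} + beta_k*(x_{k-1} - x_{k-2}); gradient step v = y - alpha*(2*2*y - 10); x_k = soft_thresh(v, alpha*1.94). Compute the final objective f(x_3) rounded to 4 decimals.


FISTA on f(x) = 2*x^2 - 10*x + 1.94*|x|
L = 4, alpha = 0.0921
Iteration 1: beta = 0.0, y = 2.4191 + 0.0*(2.4191 - 2.4191) = 2.4191
  grad(y) = -0.3236, v = y - alpha*grad = 2.4489
  prox(v) = soft_thresh(2.4489, 0.1787) = 2.2702
Iteration 2: beta = 0.3333, y = 2.2702 + 0.3333*(2.2702 - 2.4191) = 2.2206
  grad(y) = -1.1176, v = y - alpha*grad = 2.3235
  prox(v) = soft_thresh(2.3235, 0.1787) = 2.1449
Iteration 3: beta = 0.5, y = 2.1449 + 0.5*(2.1449 - 2.2702) = 2.0822
  grad(y) = -1.6713, v = y - alpha*grad = 2.2361
  prox(v) = soft_thresh(2.2361, 0.1787) = 2.0574
f(x_3) = 2*2.0574^2 - 10*2.0574 + 1.94*|2.0574| = -8.1168


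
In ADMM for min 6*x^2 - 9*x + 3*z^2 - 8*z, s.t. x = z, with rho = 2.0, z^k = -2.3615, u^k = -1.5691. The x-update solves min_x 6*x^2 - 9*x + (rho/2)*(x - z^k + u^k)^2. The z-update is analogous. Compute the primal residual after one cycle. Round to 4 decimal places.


ADMM iteration with rho = 2.0, z^k = -2.3615, u^k = -1.5691
Step 1: x-update.
Minimize 6*x^2 - 9*x + (2.0/2)*(x + 2.3615 - 1.5691)^2
FOC: (2*6 + 2.0)*x = 9 + 2.0*(-2.3615 + 1.5691)
x^{k+1} = 0.5297
Step 2: z-update.
Minimize 3*z^2 - 8*z + (2.0/2)*(0.5297 - z - 1.5691)^2
FOC: (2*3 + 2.0)*z = 8 + 2.0*(0.5297 - 1.5691)
z^{k+1} = 0.7401
Step 3: u-update.
u^{k+1} = -1.5691 + 0.5297 - 0.7401 = -1.7796
Step 4: Primal residual = |0.5297 - 0.7401| = 0.2105


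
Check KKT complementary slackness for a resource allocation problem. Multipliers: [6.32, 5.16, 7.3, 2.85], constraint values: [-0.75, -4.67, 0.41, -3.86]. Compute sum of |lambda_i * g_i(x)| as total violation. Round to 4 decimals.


KKT complementary slackness check:
lambda_1 * g_1 = 6.32 * -0.75 = -4.74
lambda_2 * g_2 = 5.16 * -4.67 = -24.0972
lambda_3 * g_3 = 7.3 * 0.41 = 2.993
lambda_4 * g_4 = 2.85 * -3.86 = -11.001
Total violation = 4.74 + 24.0972 + 2.993 + 11.001 = 42.8312


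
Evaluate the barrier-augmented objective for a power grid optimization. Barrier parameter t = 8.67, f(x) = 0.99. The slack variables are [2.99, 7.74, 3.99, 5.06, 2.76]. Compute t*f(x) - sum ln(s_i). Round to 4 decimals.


Step 1: Compute log-barrier.
ln values: [1.0953, 2.0464, 1.3838, 1.6214, 1.0152]
phi = -(1.0953 + 2.0464 + 1.3838 + 1.6214 + 1.0152) = -7.1621
Step 2: Compute augmented objective.
t*f(x) = 8.67*0.99 = 8.5833
Total = 8.5833 - 7.1621 = 1.4212


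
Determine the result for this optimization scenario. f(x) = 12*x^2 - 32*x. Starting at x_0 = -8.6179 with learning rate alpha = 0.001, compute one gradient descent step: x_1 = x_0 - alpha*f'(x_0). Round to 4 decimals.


We compute the gradient at x_0 and apply the update.
f'(x) = 24*x - 32
f'(-8.6179) = 24*-8.6179 - 32 = -238.8296
x_1 = -8.6179 - 0.001*-238.8296 = -8.3791


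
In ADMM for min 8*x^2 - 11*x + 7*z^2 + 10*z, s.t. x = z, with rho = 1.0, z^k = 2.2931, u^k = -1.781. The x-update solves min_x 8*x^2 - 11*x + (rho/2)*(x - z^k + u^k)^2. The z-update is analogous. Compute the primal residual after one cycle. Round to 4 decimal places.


ADMM iteration with rho = 1.0, z^k = 2.2931, u^k = -1.781
Step 1: x-update.
Minimize 8*x^2 - 11*x + (1.0/2)*(x - 2.2931 - 1.781)^2
FOC: (2*8 + 1.0)*x = 11 + 1.0*(2.2931 + 1.781)
x^{k+1} = 0.8867
Step 2: z-update.
Minimize 7*z^2 + 10*z + (1.0/2)*(0.8867 - z - 1.781)^2
FOC: (2*7 + 1.0)*z = -10 + 1.0*(0.8867 - 1.781)
z^{k+1} = -0.7263
Step 3: u-update.
u^{k+1} = -1.781 + 0.8867 + 0.7263 = -0.168
Step 4: Primal residual = |0.8867 + 0.7263| = 1.613


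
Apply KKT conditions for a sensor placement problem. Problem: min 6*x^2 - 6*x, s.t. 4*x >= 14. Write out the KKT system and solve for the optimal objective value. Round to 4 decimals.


Step 1: Try lambda = 0 (constraint inactive).
x_unc = 6/(2*6) = 0.5
Check: 4*0.5 = 2.0 < 14 -- violated!
Step 2: Constraint must be active: 4*x = 14
x* = 14/4 = 3.5
lambda = (2*6*3.5 - 6)/4 = 9.0
Step 3: Compute optimal value.
f(x*) = 6*3.5^2 - 6*3.5 = 52.5


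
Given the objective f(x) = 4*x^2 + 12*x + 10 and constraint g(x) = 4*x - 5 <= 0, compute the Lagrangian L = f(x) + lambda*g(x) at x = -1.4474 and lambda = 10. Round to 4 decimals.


Step 1: Evaluate f(x).
f(-1.4474) = 4*(-1.4474)^2 + 12*(-1.4474) + 10 = 1.0111
Step 2: Evaluate g(x).
g(-1.4474) = 4*-1.4474 - 5 = -10.7896
Step 3: Compute Lagrangian.
L = 1.0111 + 10*-10.7896 = -106.8849


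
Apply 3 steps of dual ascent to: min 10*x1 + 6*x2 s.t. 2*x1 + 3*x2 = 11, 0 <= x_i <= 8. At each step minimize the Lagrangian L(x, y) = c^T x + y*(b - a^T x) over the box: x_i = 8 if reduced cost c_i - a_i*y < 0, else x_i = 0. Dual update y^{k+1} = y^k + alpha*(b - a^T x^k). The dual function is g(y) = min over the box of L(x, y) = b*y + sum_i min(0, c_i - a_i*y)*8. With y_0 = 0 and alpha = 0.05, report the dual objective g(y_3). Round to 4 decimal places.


Dual ascent for LP: min 10*x1 + 6*x2, 2*x1 + 3*x2 = 11, 0 <= x_i <= 8
Step 1: y^k = 0.0, reduced costs: (10.0, 6.0)
  x^k = (0.0, 0.0), subgradient = b - a^T x = 11.0
  y^{k+1} = 0.0 + 0.05*11.0 = 0.55
Step 2: y^k = 0.55, reduced costs: (8.9, 4.35)
  x^k = (0.0, 0.0), subgradient = b - a^T x = 11.0
  y^{k+1} = 0.55 + 0.05*11.0 = 1.1
Step 3: y^k = 1.1, reduced costs: (7.8, 2.7)
  x^k = (0.0, 0.0), subgradient = b - a^T x = 11.0
  y^{k+1} = 1.1 + 0.05*11.0 = 1.65
Dual objective at y_3 = 1.65: reduced costs (6.7, 1.05), box minimizer x = (0.0, 0.0)
g(y_3) = b*y + (c1 - a1*y)*x1 + (c2 - a2*y)*x2 = 11*1.65 + 6.7*0.0 + 1.05*0.0 = 18.15 + 0.0 + 0.0 = 18.15


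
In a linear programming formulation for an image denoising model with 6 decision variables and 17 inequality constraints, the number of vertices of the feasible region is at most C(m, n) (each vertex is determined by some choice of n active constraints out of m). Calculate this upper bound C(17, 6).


Each vertex corresponds to some choice of n active constraints out of m, so the number of vertices is at most C(m, n) = m! / (n!(m-n)!).
m = 17, n = 6
Numerator: 17 * 16 * 15 * 14 * 13 * 12
Denominator: 6! = 720
C(17, 6) = 12376


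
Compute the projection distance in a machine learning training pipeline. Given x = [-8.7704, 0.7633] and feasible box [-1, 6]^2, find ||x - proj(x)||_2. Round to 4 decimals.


Project each component onto [-1, 6].
clip(-8.7704) = -1.0, clip(0.7633) = 0.7633
Projection = [-1.0, 0.7633]
Squared diffs: [60.3791, 0.0]
Distance = sqrt(60.3791) = 7.7704


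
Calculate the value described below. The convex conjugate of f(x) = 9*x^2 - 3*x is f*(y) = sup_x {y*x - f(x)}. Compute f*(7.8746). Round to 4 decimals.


f*(y) = sup_x {y*x - a*x^2 - b*x} = sup_x {(y-b)*x - a*x^2}
FOC: (y - b) - 2a*x = 0 => x* = (y - b)/(2a)
x* = (7.8746 + 3)/(2*9) = 0.6041
f*(7.8746) = (y-b)^2/(4a) = (7.8746 + 3)^2/(4*9)
= 118.2569/36 = 3.2849


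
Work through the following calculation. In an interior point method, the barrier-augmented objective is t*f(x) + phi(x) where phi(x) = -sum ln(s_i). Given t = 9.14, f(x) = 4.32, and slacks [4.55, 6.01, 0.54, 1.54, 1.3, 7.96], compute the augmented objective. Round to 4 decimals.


Step 1: Compute log-barrier.
ln values: [1.5151, 1.7934, -0.6162, 0.4318, 0.2624, 2.0744]
phi = -(1.5151 + 1.7934 - 0.6162 + 0.4318 + 0.2624 + 2.0744) = -5.4609
Step 2: Compute augmented objective.
t*f(x) = 9.14*4.32 = 39.4848
Total = 39.4848 - 5.4609 = 34.0239


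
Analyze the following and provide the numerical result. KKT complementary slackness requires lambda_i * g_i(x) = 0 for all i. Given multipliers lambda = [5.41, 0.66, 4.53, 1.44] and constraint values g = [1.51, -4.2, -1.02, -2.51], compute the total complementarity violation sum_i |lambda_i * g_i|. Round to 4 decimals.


KKT complementary slackness check:
lambda_1 * g_1 = 5.41 * 1.51 = 8.1691
lambda_2 * g_2 = 0.66 * -4.2 = -2.772
lambda_3 * g_3 = 4.53 * -1.02 = -4.6206
lambda_4 * g_4 = 1.44 * -2.51 = -3.6144
Total violation = 8.1691 + 2.772 + 4.6206 + 3.6144 = 19.1761


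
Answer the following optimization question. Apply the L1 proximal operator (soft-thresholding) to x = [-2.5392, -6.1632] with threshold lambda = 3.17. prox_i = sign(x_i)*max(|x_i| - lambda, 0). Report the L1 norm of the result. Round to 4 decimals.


Soft-thresholding with lambda = 3.17:
prox(-2.5392) = sign(-2.5392)*max(|-2.5392| - 3.17, 0) = 0.0
prox(-6.1632) = sign(-6.1632)*max(|-6.1632| - 3.17, 0) = -2.9932
prox(x) = [0.0, -2.9932]
||prox(x)||_1 = 0.0 + 2.9932 = 2.9932


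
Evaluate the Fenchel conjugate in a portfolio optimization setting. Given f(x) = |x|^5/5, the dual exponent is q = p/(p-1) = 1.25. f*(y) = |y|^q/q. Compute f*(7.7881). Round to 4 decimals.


The conjugate exponent q satisfies 1/p + 1/q = 1.
p = 5, so q = 5/(5 - 1) = 1.25
|y|^q = 7.7881^1.25 = 13.0104
f*(7.7881) = 13.0104 / 1.25 = 10.4083


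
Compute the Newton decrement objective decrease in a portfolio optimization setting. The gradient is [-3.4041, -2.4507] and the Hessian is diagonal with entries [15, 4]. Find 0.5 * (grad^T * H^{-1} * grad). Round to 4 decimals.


Step 1: H is diagonal, so H^(-1) * g = [-0.2269, -0.6127].
Step 2: g^T H^(-1) g = sum_i g_i^2 / H_ii
  = (-3.4041)^2/15 + (-2.4507)^2/4
  = 0.7725 + 1.5015 = 2.274
Step 3: Objective decrease = 0.5 * g^T H^(-1) g = 1.137


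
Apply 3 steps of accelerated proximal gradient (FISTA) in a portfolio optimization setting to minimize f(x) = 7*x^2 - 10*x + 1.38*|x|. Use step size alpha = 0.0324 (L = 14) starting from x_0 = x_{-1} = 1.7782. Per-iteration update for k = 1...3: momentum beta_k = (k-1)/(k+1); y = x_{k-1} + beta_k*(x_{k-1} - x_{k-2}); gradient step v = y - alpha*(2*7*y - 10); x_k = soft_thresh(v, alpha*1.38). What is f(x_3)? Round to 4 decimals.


FISTA on f(x) = 7*x^2 - 10*x + 1.38*|x|
L = 14, alpha = 0.0324
Iteration 1: beta = 0.0, y = 1.7782 + 0.0*(1.7782 - 1.7782) = 1.7782
  grad(y) = 14.8948, v = y - alpha*grad = 1.2956
  prox(v) = soft_thresh(1.2956, 0.0447) = 1.2509
Iteration 2: beta = 0.3333, y = 1.2509 + 0.3333*(1.2509 - 1.7782) = 1.0751
  grad(y) = 5.0518, v = y - alpha*grad = 0.9115
  prox(v) = soft_thresh(0.9115, 0.0447) = 0.8667
Iteration 3: beta = 0.5, y = 0.8667 + 0.5*(0.8667 - 1.2509) = 0.6747
  grad(y) = -0.5548, v = y - alpha*grad = 0.6926
  prox(v) = soft_thresh(0.6926, 0.0447) = 0.6479
f(x_3) = 7*0.6479^2 - 10*0.6479 + 1.38*|0.6479| = -2.6465


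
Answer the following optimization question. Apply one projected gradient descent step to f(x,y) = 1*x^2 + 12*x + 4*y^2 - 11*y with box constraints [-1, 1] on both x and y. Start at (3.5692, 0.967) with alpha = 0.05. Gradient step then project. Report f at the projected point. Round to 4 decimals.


Step 1: Compute gradient at (3.5692, 0.967).
grad_x = 2*1*3.5692 + 12 = 19.1384
grad_y = 2*4*0.967 - 11 = -3.264
Step 2: Gradient step.
x_raw = 3.5692 - 0.05*19.1384 = 2.6123
y_raw = 0.967 - 0.05*-3.264 = 1.1302
Step 3: Project onto [-1, 1].
x_proj = clip(2.6123) = 1.0
y_proj = clip(1.1302) = 1.0
Step 4: Evaluate f.
f(1.0, 1.0) = 6.0


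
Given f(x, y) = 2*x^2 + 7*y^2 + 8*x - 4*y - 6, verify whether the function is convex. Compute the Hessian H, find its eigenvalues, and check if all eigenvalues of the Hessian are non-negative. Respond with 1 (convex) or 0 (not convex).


The Hessian of f(x,y) = 2*x^2 + 7*y^2 + 8*x - 4*y - 6 is:
H = [[4, 0], [0, 14]]
Trace = 4 + 14 = 18
Determinant = 4*14 - (0)^2 = 56
Discriminant = (18)^2 - 4*56 = 100.0
Eigenvalues: lambda_1 = 4.0, lambda_2 = 14.0
The function is convex.

1


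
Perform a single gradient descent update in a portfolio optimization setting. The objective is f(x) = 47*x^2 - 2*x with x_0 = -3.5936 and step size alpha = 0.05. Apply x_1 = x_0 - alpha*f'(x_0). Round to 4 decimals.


We compute the gradient at x_0 and apply the update.
f'(x) = 94*x - 2
f'(-3.5936) = 94*-3.5936 - 2 = -339.7984
x_1 = -3.5936 - 0.05*-339.7984 = 13.3963


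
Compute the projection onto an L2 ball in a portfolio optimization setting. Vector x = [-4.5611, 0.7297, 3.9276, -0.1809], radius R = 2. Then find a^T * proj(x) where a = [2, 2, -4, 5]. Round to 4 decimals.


Step 1: Compute ||x|| (intermediates to 6 decimals).
||x|| = sqrt((-4.5611)^2 + 0.7297^2 + 3.9276^2 + (-0.1809)^2) = 6.065877
Step 2: Project.
Since ||x|| > R, scale = R/||x|| = 2/6.065877 = 0.329713, proj(x) = scale * x
proj(x) = [-1.503854, 0.240592, 1.294981, -0.059645]
Step 3: Dot product.
a^T * proj(x) = 2*(-1.503854) + 2*0.240592 - 4*1.294981 + 5*(-0.059645) = -8.0047


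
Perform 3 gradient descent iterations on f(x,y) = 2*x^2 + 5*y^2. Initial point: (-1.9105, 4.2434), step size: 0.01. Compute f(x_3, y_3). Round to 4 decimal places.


Gradient descent on f(x,y) = 2*x^2 + 5*y^2.
Starting point: (-1.9105, 4.2434), alpha = 0.01
Step 1: grad_x = 2*2*-1.9105 = -7.642, grad_y = 2*5*4.2434 = 42.434
  x_1 = -1.9105 - 0.01*-7.642 = -1.8341
  y_1 = 4.2434 - 0.01*42.434 = 3.8191
Step 2: grad_x = 2*2*-1.8341 = -7.3363, grad_y = 2*5*3.8191 = 38.1906
  x_2 = -1.8341 - 0.01*-7.3363 = -1.7607
  y_2 = 3.8191 - 0.01*38.1906 = 3.4372
Step 3: grad_x = 2*2*-1.7607 = -7.0429, grad_y = 2*5*3.4372 = 34.3715
  x_3 = -1.7607 - 0.01*-7.0429 = -1.6903
  y_3 = 3.4372 - 0.01*34.3715 = 3.0934
f(-1.6903, 3.0934) = 2*(-1.6903)^2 + 5*3.0934^2 = 53.561


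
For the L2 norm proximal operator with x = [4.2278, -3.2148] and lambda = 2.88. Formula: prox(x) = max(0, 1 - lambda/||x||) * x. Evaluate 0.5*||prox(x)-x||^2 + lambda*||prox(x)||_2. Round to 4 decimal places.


Step 1: Compute ||x||.
||x|| = 5.3112
Step 2: Compute scaling factor.
scale = max(0, 1 - 2.88/5.3112) = 0.4578
Step 3: prox(x) = [1.9353, -1.4716]
||prox(x)|| = 2.4312
Step 4: Proximal objective.
0.5*||prox-x||^2 = 4.1472
lambda*||prox|| = 7.0019
Total = 11.1492


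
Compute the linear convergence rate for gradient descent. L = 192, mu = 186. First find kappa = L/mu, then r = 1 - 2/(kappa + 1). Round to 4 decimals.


Step 1: Compute the condition number.
kappa = L/mu = 192/186 = 1.0323
Step 2: Compute the convergence rate.
r = 1 - 2/(kappa + 1) = 1 - 2*mu/(L + mu) = (L - mu)/(L + mu) = 6/378 = 0.0159


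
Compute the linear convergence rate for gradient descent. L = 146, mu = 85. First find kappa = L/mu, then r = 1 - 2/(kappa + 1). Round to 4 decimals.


Step 1: Compute the condition number.
kappa = L/mu = 146/85 = 1.7176
Step 2: Compute the convergence rate.
r = 1 - 2/(kappa + 1) = 1 - 2*mu/(L + mu) = (L - mu)/(L + mu) = 61/231 = 0.2641


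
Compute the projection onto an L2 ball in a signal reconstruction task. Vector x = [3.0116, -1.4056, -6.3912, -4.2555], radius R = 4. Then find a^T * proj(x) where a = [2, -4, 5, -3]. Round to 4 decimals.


Step 1: Compute ||x|| (intermediates to 6 decimals).
||x|| = sqrt(3.0116^2 + (-1.4056)^2 + (-6.3912)^2 + (-4.2555)^2) = 8.36673
Step 2: Project.
Since ||x|| > R, scale = R/||x|| = 4/8.36673 = 0.478084, proj(x) = scale * x
proj(x) = [1.439798, -0.671995, -3.05553, -2.034486]
Step 3: Dot product.
a^T * proj(x) = 2*1.439798 - 4*(-0.671995) + 5*(-3.05553) - 3*(-2.034486) = -3.6066


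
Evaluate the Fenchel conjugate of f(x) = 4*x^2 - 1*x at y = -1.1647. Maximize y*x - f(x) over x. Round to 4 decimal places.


f*(y) = sup_x {y*x - a*x^2 - b*x} = sup_x {(y-b)*x - a*x^2}
FOC: (y - b) - 2a*x = 0 => x* = (y - b)/(2a)
x* = (-1.1647 + 1)/(2*4) = -0.0206
f*(-1.1647) = (y-b)^2/(4a) = (-1.1647 + 1)^2/(4*4)
= 0.0271/16 = 0.0017


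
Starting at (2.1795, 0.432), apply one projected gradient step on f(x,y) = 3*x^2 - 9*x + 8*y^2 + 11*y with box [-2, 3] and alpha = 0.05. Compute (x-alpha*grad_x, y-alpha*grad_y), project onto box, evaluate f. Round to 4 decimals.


Step 1: Compute gradient at (2.1795, 0.432).
grad_x = 2*3*2.1795 - 9 = 4.077
grad_y = 2*8*0.432 + 11 = 17.912
Step 2: Gradient step.
x_raw = 2.1795 - 0.05*4.077 = 1.9757
y_raw = 0.432 - 0.05*17.912 = -0.4636
Step 3: Project onto [-2, 3].
x_proj = clip(1.9757) = 1.9757
y_proj = clip(-0.4636) = -0.4636
Step 4: Evaluate f.
f(1.9757, -0.4636) = -9.4515


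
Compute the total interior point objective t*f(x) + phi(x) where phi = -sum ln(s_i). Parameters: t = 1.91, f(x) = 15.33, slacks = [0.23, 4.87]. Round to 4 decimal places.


Step 1: Compute log-barrier.
ln values: [-1.4697, 1.5831]
phi = -(-1.4697 + 1.5831) = -0.1134
Step 2: Compute augmented objective.
t*f(x) = 1.91*15.33 = 29.2803
Total = 29.2803 - 0.1134 = 29.1669


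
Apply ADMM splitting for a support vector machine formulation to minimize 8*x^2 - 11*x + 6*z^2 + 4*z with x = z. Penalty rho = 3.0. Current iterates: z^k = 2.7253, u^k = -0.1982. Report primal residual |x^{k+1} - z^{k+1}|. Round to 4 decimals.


ADMM iteration with rho = 3.0, z^k = 2.7253, u^k = -0.1982
Step 1: x-update.
Minimize 8*x^2 - 11*x + (3.0/2)*(x - 2.7253 - 0.1982)^2
FOC: (2*8 + 3.0)*x = 11 + 3.0*(2.7253 + 0.1982)
x^{k+1} = 1.0406
Step 2: z-update.
Minimize 6*z^2 + 4*z + (3.0/2)*(1.0406 - z - 0.1982)^2
FOC: (2*6 + 3.0)*z = -4 + 3.0*(1.0406 - 0.1982)
z^{k+1} = -0.0982
Step 3: u-update.
u^{k+1} = -0.1982 + 1.0406 + 0.0982 = 0.9405
Step 4: Primal residual = |1.0406 + 0.0982| = 1.1387


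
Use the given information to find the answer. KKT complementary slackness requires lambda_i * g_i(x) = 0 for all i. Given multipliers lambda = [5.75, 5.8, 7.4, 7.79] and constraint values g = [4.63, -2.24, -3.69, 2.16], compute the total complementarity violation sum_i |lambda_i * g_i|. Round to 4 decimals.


KKT complementary slackness check:
lambda_1 * g_1 = 5.75 * 4.63 = 26.6225
lambda_2 * g_2 = 5.8 * -2.24 = -12.992
lambda_3 * g_3 = 7.4 * -3.69 = -27.306
lambda_4 * g_4 = 7.79 * 2.16 = 16.8264
Total violation = 26.6225 + 12.992 + 27.306 + 16.8264 = 83.7469


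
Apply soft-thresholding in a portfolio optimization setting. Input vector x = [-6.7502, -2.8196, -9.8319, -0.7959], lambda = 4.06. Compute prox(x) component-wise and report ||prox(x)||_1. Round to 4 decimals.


Soft-thresholding with lambda = 4.06:
prox(-6.7502) = sign(-6.7502)*max(|-6.7502| - 4.06, 0) = -2.6902
prox(-2.8196) = sign(-2.8196)*max(|-2.8196| - 4.06, 0) = 0.0
prox(-9.8319) = sign(-9.8319)*max(|-9.8319| - 4.06, 0) = -5.7719
prox(-0.7959) = sign(-0.7959)*max(|-0.7959| - 4.06, 0) = 0.0
prox(x) = [-2.6902, 0.0, -5.7719, 0.0]
||prox(x)||_1 = 2.6902 + 0.0 + 5.7719 + 0.0 = 8.4621


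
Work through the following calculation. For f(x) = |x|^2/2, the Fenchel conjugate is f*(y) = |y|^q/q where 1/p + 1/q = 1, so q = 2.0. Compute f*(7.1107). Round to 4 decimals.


The conjugate exponent q satisfies 1/p + 1/q = 1.
p = 2, so q = 2/(2 - 1) = 2.0
|y|^q = 7.1107^2.0 = 50.5621
f*(7.1107) = 50.5621 / 2.0 = 25.281


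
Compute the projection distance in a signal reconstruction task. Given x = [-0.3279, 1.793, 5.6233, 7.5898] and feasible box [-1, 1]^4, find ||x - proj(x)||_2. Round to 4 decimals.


Project each component onto [-1, 1].
clip(-0.3279) = -0.3279, clip(1.793) = 1.0, clip(5.6233) = 1.0, clip(7.5898) = 1.0
Projection = [-0.3279, 1.0, 1.0, 1.0]
Squared diffs: [0.0, 0.6288, 21.3749, 43.4255]
Distance = sqrt(65.4292) = 8.0888


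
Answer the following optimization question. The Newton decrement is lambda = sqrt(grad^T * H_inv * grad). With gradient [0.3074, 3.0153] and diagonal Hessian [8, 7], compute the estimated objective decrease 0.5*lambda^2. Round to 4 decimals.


Step 1: H is diagonal, so H^(-1) * g = [0.0384, 0.4308].
Step 2: g^T H^(-1) g = sum_i g_i^2 / H_ii
  = (0.3074)^2/8 + (3.0153)^2/7
  = 0.0118 + 1.2989 = 1.3107
Step 3: Objective decrease = 0.5 * g^T H^(-1) g = 0.6553


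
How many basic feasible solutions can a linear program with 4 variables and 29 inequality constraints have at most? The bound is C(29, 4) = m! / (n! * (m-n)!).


Each vertex corresponds to some choice of n active constraints out of m, so the number of vertices is at most C(m, n) = m! / (n!(m-n)!).
m = 29, n = 4
Numerator: 29 * 28 * 27 * 26
Denominator: 4! = 24
C(29, 4) = 23751


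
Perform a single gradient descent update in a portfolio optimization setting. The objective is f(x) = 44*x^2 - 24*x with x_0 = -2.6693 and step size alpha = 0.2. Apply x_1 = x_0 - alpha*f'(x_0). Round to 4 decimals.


We compute the gradient at x_0 and apply the update.
f'(x) = 88*x - 24
f'(-2.6693) = 88*-2.6693 - 24 = -258.8984
x_1 = -2.6693 - 0.2*-258.8984 = 49.1104


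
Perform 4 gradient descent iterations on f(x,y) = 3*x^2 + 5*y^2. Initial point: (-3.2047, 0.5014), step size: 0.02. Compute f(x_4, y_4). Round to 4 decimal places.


Gradient descent on f(x,y) = 3*x^2 + 5*y^2.
Starting point: (-3.2047, 0.5014), alpha = 0.02
Step 1: grad_x = 2*3*-3.2047 = -19.2282, grad_y = 2*5*0.5014 = 5.014
  x_1 = -3.2047 - 0.02*-19.2282 = -2.8201
  y_1 = 0.5014 - 0.02*5.014 = 0.4011
Step 2: grad_x = 2*3*-2.8201 = -16.9208, grad_y = 2*5*0.4011 = 4.0112
  x_2 = -2.8201 - 0.02*-16.9208 = -2.4817
  y_2 = 0.4011 - 0.02*4.0112 = 0.3209
Step 3: grad_x = 2*3*-2.4817 = -14.8903, grad_y = 2*5*0.3209 = 3.209
  x_3 = -2.4817 - 0.02*-14.8903 = -2.1839
  y_3 = 0.3209 - 0.02*3.209 = 0.2567
Step 4: grad_x = 2*3*-2.1839 = -13.1035, grad_y = 2*5*0.2567 = 2.5672
  x_4 = -2.1839 - 0.02*-13.1035 = -1.9218
  y_4 = 0.2567 - 0.02*2.5672 = 0.2054
f(-1.9218, 0.2054) = 3*(-1.9218)^2 + 5*0.2054^2 = 11.2913
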